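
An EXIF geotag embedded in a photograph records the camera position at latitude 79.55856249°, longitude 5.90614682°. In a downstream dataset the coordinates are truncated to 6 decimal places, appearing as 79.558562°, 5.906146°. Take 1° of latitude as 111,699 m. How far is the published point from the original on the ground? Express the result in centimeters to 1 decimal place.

The latitude changed by +0.00000049° and the longitude by +0.00000082°.
N–S: 0.00000049° × 111699 m/° = 0.0547325 m.
E–W at 79.5586°: 0.00000082° × 111699 × cos 79.5586° = 0.00000082 × 111699 × 0.1812 ≈ 0.0165995 m.
Distance: √(0.0547325² + 0.0165995²) ≈ 0.0571943 m.
That is 0.0571943 m = 5.7194 cm.

5.7 centimeters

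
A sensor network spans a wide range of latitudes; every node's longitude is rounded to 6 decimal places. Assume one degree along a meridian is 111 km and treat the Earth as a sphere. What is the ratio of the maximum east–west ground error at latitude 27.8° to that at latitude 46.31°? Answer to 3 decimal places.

1.281

Rounding to 6 decimal places leaves the longitude within ±5e-07° of the true value.
Error at 27.8° = 5e-07° × 111000 × cos 27.8° ≈ 0.0555 × 0.8846 = 0.049094 m.
Error at 46.31° = 5e-07° × 111000 × cos 46.31° ≈ 0.0555 × 0.6908 = 0.038337 m.
Ratio: 0.049094 / 0.038337 = cos 27.8° / cos 46.31° ≈ 1.2806.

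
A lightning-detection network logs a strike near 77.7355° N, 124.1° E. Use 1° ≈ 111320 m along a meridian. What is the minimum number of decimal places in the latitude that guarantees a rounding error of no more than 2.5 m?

One degree of latitude covers 111320 m.
Rounding to N decimal places gives at most 0.5 × 10⁻ᴺ degrees of error, i.e. 0.5 × 10⁻ᴺ × 111320 m.
Setting 55660 × 10⁻ᴺ ≤ 2.5 gives 10ᴺ ≥ 2.226e+04, i.e. N ≥ 4.35.
N = 4 would give 5.57 m (too coarse); N = 5 gives 0.557 m ≤ 2.5 m.

5 decimal places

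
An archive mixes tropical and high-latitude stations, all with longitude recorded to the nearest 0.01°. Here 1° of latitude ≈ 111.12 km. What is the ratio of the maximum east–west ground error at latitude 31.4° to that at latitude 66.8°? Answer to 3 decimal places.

2.167

Rounding to 2 decimal places leaves the longitude within ±0.005° of the true value.
Error at 31.4° = 0.005° × 111120 × cos 31.4° ≈ 555.6 × 0.8536 = 474.23 m.
Error at 66.8° = 0.005° × 111120 × cos 66.8° ≈ 555.6 × 0.3939 = 218.87 m.
Ratio: 474.23 / 218.87 = cos 31.4° / cos 66.8° ≈ 2.1667.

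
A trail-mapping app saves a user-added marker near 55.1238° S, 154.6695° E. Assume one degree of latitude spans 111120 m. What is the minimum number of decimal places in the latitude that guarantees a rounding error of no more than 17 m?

One degree of latitude covers 111120 m.
With N decimal places the half-ulp bound is 0.5·10⁻ᴺ°, or 0.5·10⁻ᴺ × 111120 m on the ground.
Setting 55560 × 10⁻ᴺ ≤ 17 gives 10ᴺ ≥ 3268, i.e. N ≥ 3.51.
At 3 places the error can reach 55.6 m, but 4 places keeps it to 5.56 m.

4 decimal places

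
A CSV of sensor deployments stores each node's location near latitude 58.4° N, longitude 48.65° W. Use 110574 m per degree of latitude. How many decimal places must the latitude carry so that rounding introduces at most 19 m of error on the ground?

4

One degree of latitude covers 110574 m.
Rounding to N decimal places gives at most 0.5 × 10⁻ᴺ degrees of error, i.e. 0.5 × 10⁻ᴺ × 110574 m.
Need 0.5 × 110574 × 10⁻ᴺ ≤ 19 → 10⁻ᴺ ≤ 3.437e-04, so N ≥ 3.46.
At 3 places the error can reach 55.3 m, but 4 places keeps it to 5.53 m.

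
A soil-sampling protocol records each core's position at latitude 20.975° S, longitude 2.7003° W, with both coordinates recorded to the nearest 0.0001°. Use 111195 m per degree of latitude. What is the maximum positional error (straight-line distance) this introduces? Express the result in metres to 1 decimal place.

7.6 metres

Rounding to 4 decimal places leaves each coordinate within ±5e-05° of the true value.
N–S: 5e-05° × 111195 m/° = 5.55975 m.
East–west component at 20.975°: 5e-05° × 111195 × cos 20.975° ≈ 5e-05 × 103827 ≈ 5.19134 m.
Worst case both components are at the extreme and orthogonal: √(5.55975² + 5.19134²) ≈ 7.60663 m.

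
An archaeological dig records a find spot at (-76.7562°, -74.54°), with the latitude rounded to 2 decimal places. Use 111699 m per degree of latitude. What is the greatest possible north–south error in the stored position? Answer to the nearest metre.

Rounding to 2 decimal places leaves the latitude within ±0.005° of the true value.
North–south distance: 0.005° × 111699 m/° = 558.495 m.

558 metres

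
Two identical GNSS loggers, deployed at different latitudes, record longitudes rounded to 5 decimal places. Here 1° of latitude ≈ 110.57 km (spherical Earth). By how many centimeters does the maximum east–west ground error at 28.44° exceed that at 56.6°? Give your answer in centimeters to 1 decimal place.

18.2 centimeters

Rounding to 5 decimal places leaves the longitude within ±5e-06° of the true value.
At 28.44°: 5e-06° × 110570 × cos 28.44° = 5e-06 × 110570 × 0.8793 ≈ 0.48613 m.
Error at 56.6° = 5e-06° × 110570 × cos 56.6° ≈ 0.55285 × 0.5505 = 0.30433 m.
Difference: 0.48613 − 0.30433 = 0.1818 m.
That is 0.181797 m = 18.18 cm.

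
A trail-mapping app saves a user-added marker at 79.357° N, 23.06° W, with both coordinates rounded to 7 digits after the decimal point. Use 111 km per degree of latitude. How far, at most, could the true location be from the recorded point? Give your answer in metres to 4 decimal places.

0.0056 metres

Rounding to 7 decimal places leaves each coordinate within ±5e-08° of the true value.
North–south component: 5e-08° × 111000 = 0.00555 m.
East–west component at 79.357°: 5e-08° × 111000 × cos 79.357° ≈ 5e-08 × 20500.5 ≈ 0.00102502 m.
Worst case both components are at the extreme and orthogonal: √(0.00555² + 0.00102502²) ≈ 0.00564386 m.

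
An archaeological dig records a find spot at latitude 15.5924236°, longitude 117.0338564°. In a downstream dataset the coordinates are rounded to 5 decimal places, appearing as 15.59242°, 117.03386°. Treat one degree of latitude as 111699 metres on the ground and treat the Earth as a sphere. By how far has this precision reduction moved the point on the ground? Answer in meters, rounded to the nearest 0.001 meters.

The latitude changed by +0.0000036° and the longitude by -0.0000036°.
N–S: 0.0000036° × 111699 m/° = 0.402116 m.
E–W at 15.5924°: -0.0000036° × 111699 × cos 15.5924° = -0.0000036 × 111699 × 0.9632 ≈ -0.387318 m.
Hypotenuse of the two orthogonal shifts: √(0.402116² + 0.387318²) = 0.558312 m.

0.558 meters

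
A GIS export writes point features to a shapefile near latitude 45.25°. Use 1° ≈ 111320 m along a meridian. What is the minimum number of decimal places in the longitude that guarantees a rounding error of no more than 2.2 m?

At 45.25° one degree of longitude covers 111320 × cos 45.25° ≈ 111320 × 0.7040 ≈ 78370.9 m.
Rounding to N decimal places gives at most 0.5 × 10⁻ᴺ degrees of error, i.e. 0.5 × 10⁻ᴺ × 78370.9 m.
Need 0.5 × 78370.9 × 10⁻ᴺ ≤ 2.2 → 10⁻ᴺ ≤ 5.614e-05, so N ≥ 4.25.
So 5 decimal places suffice (0.392 m); 4 would allow up to 3.92 m.

5 decimal places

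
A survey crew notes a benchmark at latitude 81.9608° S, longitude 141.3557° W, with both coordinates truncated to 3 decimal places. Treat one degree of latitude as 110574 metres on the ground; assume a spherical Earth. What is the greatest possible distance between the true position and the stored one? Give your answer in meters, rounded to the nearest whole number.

112 meters

Truncating at 3 decimal places can drop up to a full unit in the last place, so each coordinate may be off by as much as 0.001°.
Latitude error → 0.001 × 110574 = 110.574 m along the meridian.
E–W at 81.9608°: 0.001° × 110574 × cos 81.9608° = 0.001 × 110574 × 0.1399 ≈ 15.4638 m.
Worst case both components are at the extreme and orthogonal: √(110.574² + 15.4638²) ≈ 111.65 m.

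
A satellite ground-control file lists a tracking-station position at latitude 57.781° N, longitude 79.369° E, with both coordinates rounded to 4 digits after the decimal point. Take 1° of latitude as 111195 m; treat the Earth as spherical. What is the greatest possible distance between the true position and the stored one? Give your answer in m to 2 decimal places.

6.30 m

Rounding to 4 decimal places leaves each coordinate within ±5e-05° of the true value.
Latitude error → 5e-05 × 111195 = 5.55975 m along the meridian.
E–W at 57.781°: 5e-05° × 111195 × cos 57.781° = 5e-05 × 111195 × 0.5332 ≈ 2.96422 m.
Worst case both components are at the extreme and orthogonal: √(5.55975² + 2.96422²) ≈ 6.30059 m.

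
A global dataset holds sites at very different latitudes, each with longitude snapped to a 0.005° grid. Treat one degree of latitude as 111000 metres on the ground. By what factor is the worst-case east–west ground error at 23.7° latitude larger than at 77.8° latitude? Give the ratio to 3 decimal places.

With a 0.005° grid the true value lies within half a step, ±0.005°/2 = ±0.0025°, of the stored one.
At 23.7°: 0.0025° × 111000 × cos 23.7° = 0.0025 × 111000 × 0.9157 ≈ 254.1 m.
At 77.8°: 0.0025° × 111000 × cos 77.8° = 0.0025 × 111000 × 0.2113 ≈ 58.643 m.
The ratio reduces to cos 23.7° / cos 77.8° = 0.9157/0.2113 ≈ 4.3330.

4.333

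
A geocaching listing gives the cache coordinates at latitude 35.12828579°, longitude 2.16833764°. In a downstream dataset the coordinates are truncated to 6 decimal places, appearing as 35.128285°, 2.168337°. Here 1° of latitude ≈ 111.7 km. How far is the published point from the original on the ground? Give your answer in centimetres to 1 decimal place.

10.6 centimetres

The latitude changed by +0.00000079° and the longitude by +0.00000064°.
North–south shift: 0.00000079 × 111700 = 0.088243 m.
East–west at this latitude: 0.00000064° × 111700 × cos 35.1283° ≈ 0.00000064 × 91355.6 = 0.0584676 m.
Hypotenuse of the two orthogonal shifts: √(0.088243² + 0.0584676²) = 0.105855 m.
That is 0.105855 m = 10.586 cm.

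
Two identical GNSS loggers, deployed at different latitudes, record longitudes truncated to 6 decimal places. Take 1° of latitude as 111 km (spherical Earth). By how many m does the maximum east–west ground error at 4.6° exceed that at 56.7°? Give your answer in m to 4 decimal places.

Truncating at 6 decimal places can drop up to a full unit in the last place, so the longitude may be off by as much as 1e-06°.
Error at 4.6° = 1e-06° × 111000 × cos 4.6° ≈ 0.111 × 0.9968 = 0.11064 m.
Error at 56.7° = 1e-06° × 111000 × cos 56.7° ≈ 0.111 × 0.5490 = 0.060942 m.
So the lower-latitude error exceeds the higher by 0.11064 − 0.060942 = 0.049701 m.

0.0497 m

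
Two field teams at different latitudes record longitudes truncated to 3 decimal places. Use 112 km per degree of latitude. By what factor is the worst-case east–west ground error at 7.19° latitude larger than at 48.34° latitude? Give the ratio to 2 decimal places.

1.49

Truncating at 3 decimal places can drop up to a full unit in the last place, so the longitude may be off by as much as 0.001°.
Error at 7.19° = 0.001° × 112000 × cos 7.19° ≈ 112 × 0.9921 = 111.12 m.
Error at 48.34° = 0.001° × 112000 × cos 48.34° ≈ 112 × 0.6647 = 74.447 m.
Ratio: 111.12 / 74.447 = cos 7.19° / cos 48.34° ≈ 1.4926.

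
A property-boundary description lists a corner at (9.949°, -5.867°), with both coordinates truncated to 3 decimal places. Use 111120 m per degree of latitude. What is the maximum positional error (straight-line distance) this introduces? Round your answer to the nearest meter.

Truncating at 3 decimal places can drop up to a full unit in the last place, so each coordinate may be off by as much as 0.001°.
N–S: 0.001° × 111120 m/° = 111.12 m.
E–W at 9.949°: 0.001° × 111120 × cos 9.949° = 0.001 × 111120 × 0.9850 ≈ 109.449 m.
Combining orthogonally: (111.12² + 109.449²)^½ ≈ 155.97 m.

156 meters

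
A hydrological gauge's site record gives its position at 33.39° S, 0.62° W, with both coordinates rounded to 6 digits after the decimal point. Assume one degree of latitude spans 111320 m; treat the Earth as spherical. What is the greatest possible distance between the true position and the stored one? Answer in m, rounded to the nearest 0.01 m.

Rounding to 6 decimal places leaves each coordinate within ±5e-07° of the true value.
Latitude error → 5e-07 × 111320 = 0.05566 m along the meridian.
E–W at 33.39°: 5e-07° × 111320 × cos 33.39° = 5e-07 × 111320 × 0.8349 ≈ 0.046473 m.
Combining orthogonally: (0.05566² + 0.046473²)^½ ≈ 0.0725105 m.

0.07 m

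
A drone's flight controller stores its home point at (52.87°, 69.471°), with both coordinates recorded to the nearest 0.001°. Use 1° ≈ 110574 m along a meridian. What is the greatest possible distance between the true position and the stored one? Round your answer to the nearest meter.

Rounding to 3 decimal places leaves each coordinate within ±0.0005° of the true value.
Latitude error → 0.0005 × 110574 = 55.287 m along the meridian.
E–W at 52.87°: 0.0005° × 110574 × cos 52.87° = 0.0005 × 110574 × 0.6036 ≈ 33.3726 m.
Combining orthogonally: (55.287² + 33.3726²)^½ ≈ 64.5785 m.

65 meters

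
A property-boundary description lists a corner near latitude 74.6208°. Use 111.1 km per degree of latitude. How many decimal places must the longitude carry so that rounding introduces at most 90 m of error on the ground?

At 74.6208° one degree of longitude covers 111100 × cos 74.6208° ≈ 111100 × 0.2652 ≈ 29464.4 m.
N decimal places → at most half a unit in the last place, 0.5 × 10⁻ᴺ° = 29464.4/2 × 10⁻ᴺ m.
Setting 14732.2 × 10⁻ᴺ ≤ 90 gives 10ᴺ ≥ 163.7, i.e. N ≥ 2.21.
So 3 decimal places suffice (14.7 m); 2 would allow up to 147 m.

3 decimal places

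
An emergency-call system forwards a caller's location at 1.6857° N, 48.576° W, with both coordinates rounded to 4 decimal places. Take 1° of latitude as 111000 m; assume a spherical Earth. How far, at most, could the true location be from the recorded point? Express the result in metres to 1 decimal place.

7.8 metres

Rounding to 4 decimal places leaves each coordinate within ±5e-05° of the true value.
Latitude error → 5e-05 × 111000 = 5.55 m along the meridian.
E–W at 1.6857°: 5e-05° × 111000 × cos 1.6857° = 5e-05 × 111000 × 0.9996 ≈ 5.5476 m.
Combining orthogonally: (5.55² + 5.5476²)^½ ≈ 7.84719 m.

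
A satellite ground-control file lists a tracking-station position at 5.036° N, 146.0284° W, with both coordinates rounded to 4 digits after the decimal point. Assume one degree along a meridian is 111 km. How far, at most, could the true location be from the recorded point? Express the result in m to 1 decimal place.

Rounding to 4 decimal places leaves each coordinate within ±5e-05° of the true value.
North–south component: 5e-05° × 111000 = 5.55 m.
East–west component at 5.036°: 5e-05° × 111000 × cos 5.036° ≈ 5e-05 × 110572 ≈ 5.52858 m.
Combining orthogonally: (5.55² + 5.52858²)^½ ≈ 7.83375 m.

7.8 m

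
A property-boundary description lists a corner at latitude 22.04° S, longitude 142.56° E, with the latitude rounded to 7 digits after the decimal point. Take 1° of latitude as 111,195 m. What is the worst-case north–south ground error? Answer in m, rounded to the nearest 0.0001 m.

Rounding to 7 decimal places leaves the latitude within ±5e-08° of the true value.
North–south distance: 5e-08° × 111195 m/° = 0.00555975 m.

0.0056 m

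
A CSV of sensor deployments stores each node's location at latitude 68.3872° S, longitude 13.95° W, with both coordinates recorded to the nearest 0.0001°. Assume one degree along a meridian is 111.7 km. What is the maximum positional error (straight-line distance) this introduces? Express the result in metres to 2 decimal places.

5.95 metres

Rounding to 4 decimal places leaves each coordinate within ±5e-05° of the true value.
Latitude error → 5e-05 × 111700 = 5.585 m along the meridian.
Longitude error → 5e-05 × 111700 × cos 68.3872° = 5e-05 × 111700 × 0.3683 ≈ 2.05714 m.
The two errors are perpendicular, so the maximum displacement is √(5.585² + 2.05714²) ≈ 5.95181 m.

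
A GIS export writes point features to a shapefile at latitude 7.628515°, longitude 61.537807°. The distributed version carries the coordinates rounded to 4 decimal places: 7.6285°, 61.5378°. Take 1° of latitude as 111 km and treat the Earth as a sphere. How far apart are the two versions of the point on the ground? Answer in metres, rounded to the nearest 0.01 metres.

The latitude changed by +0.000015° and the longitude by +0.000007°.
North–south shift: 0.000015 × 111000 = 1.665 m.
E–W at 7.6285°: 0.000007° × 111000 × cos 7.6285° = 0.000007 × 111000 × 0.9911 ≈ 0.770123 m.
Hypotenuse of the two orthogonal shifts: √(1.665² + 0.770123²) = 1.83448 m.

1.83 metres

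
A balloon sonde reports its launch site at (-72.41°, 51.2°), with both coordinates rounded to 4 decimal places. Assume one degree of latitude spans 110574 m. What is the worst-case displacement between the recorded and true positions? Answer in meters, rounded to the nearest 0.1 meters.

Rounding to 4 decimal places leaves each coordinate within ±5e-05° of the true value.
North–south component: 5e-05° × 110574 = 5.5287 m.
East–west component at 72.41°: 5e-05° × 110574 × cos 72.41° ≈ 5e-05 × 33415.9 ≈ 1.67079 m.
Combining orthogonally: (5.5287² + 1.67079²)^½ ≈ 5.77564 m.

5.8 meters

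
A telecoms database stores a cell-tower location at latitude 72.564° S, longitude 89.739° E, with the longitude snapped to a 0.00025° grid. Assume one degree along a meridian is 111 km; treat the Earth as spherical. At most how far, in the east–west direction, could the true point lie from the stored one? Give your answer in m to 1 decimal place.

With a 0.00025° grid the true value lies within half a step, ±0.00025°/2 = ±0.000125°, of the stored one.
Parallels shrink by cos φ, so at 72.564° a degree of longitude is 111000 × 0.2996 ≈ 33260.1 m.
East–west error: 0.000125° × 33260.1 m/° ≈ 4.15751 m.

4.2 m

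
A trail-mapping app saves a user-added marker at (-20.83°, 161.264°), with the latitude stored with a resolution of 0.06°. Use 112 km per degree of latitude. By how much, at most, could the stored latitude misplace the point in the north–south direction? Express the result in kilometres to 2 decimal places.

3.36 kilometres

With a 0.06° grid the true value lies within half a step, ±0.06°/2 = ±0.03°, of the stored one.
Along the meridian that is 0.03° × 112000 m/° = 3360 m.
That is 3360 m = 3.36 km.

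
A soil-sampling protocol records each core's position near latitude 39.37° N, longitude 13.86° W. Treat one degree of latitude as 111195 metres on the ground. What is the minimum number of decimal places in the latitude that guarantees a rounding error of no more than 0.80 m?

One degree of latitude covers 111195 m.
With N decimal places the half-ulp bound is 0.5·10⁻ᴺ°, or 0.5·10⁻ᴺ × 111195 m on the ground.
Setting 55597.5 × 10⁻ᴺ ≤ 0.80 gives 10ᴺ ≥ 6.95e+04, i.e. N ≥ 4.84.
N = 4 would give 5.56 m (too coarse); N = 5 gives 0.556 m ≤ 0.80 m.

5 decimal places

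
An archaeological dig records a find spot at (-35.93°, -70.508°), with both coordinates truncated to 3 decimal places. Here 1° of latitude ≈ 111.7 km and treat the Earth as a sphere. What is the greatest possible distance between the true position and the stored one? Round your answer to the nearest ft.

472 ft

Truncating at 3 decimal places can drop up to a full unit in the last place, so each coordinate may be off by as much as 0.001°.
Latitude error → 0.001 × 111700 = 111.7 m along the meridian.
Longitude error → 0.001 × 111700 × cos 35.93° = 0.001 × 111700 × 0.8097 ≈ 90.4473 m.
Combining orthogonally: (111.7² + 90.4473²)^½ ≈ 143.728 m.
Converting: 143.728 m × 3.2808 ft/m ≈ 471.55 ft.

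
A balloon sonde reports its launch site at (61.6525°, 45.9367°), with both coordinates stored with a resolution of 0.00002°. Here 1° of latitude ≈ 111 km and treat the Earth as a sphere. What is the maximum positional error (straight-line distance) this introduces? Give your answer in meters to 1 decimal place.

With a 0.00002° grid the true value lies within half a step, ±0.00002°/2 = ±1e-05°, of the stored one.
North–south component: 1e-05° × 111000 = 1.11 m.
Longitude error → 1e-05 × 111000 × cos 61.6525° = 1e-05 × 111000 × 0.4748 ≈ 0.527048 m.
Worst case both components are at the extreme and orthogonal: √(1.11² + 0.527048²) ≈ 1.22877 m.

1.2 meters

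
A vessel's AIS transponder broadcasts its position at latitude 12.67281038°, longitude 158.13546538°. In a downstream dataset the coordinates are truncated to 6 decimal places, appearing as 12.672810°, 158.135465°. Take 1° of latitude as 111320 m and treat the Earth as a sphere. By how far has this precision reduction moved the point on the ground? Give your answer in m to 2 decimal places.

Δlat = 12.67281038 − 12.672810 = +0.00000038°; Δlon = 158.13546538 − 158.135465 = +0.00000038°.
N–S: 0.00000038° × 111320 m/° = 0.0423016 m.
E–W at 12.6728°: 0.00000038° × 111320 × cos 12.6728° = 0.00000038 × 111320 × 0.9756 ≈ 0.0412711 m.
Distance: √(0.0423016² + 0.0412711²) ≈ 0.0590993 m.

0.06 m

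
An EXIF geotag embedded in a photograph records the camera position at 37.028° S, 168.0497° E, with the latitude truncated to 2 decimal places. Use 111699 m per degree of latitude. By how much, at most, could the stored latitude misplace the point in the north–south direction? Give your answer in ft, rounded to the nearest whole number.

Truncating at 2 decimal places can drop up to a full unit in the last place, so the latitude may be off by as much as 0.01°.
So the N–S error is at most 0.01 × 111699 = 1116.99 m.
Converting: 1116.99 m × 3.2808 ft/m ≈ 3664.7 ft.

3665 ft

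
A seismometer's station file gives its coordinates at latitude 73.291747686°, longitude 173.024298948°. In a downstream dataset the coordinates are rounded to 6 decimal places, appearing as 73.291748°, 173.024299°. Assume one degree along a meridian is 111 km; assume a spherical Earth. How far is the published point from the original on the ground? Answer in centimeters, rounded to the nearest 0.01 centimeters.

The latitude changed by -0.000000314° and the longitude by -0.000000052°.
N–S: -0.000000314° × 111000 m/° = -0.034854 m.
E–W at 73.2917°: -0.000000052° × 111000 × cos 73.2917° = -0.000000052 × 111000 × 0.2875 ≈ -0.00165944 m.
Combined displacement = (0.034854² + 0.00165944²)^½ ≈ 0.0348935 m.
That is 0.0348935 m = 3.4893 cm.

3.49 centimeters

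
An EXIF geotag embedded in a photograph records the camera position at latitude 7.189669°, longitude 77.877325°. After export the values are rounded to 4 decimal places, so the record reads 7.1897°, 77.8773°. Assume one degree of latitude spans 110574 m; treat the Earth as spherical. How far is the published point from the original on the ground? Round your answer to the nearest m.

4 m

Δlat = 7.189669 − 7.1897 = -0.000031°; Δlon = 77.877325 − 77.8773 = +0.000025°.
North–south shift: -0.000031 × 110574 = -3.42779 m.
E–W at 7.1897°: 0.000025° × 110574 × cos 7.1897° = 0.000025 × 110574 × 0.9921 ≈ 2.74261 m.
Combined displacement = (3.42779² + 2.74261²)^½ ≈ 4.38996 m.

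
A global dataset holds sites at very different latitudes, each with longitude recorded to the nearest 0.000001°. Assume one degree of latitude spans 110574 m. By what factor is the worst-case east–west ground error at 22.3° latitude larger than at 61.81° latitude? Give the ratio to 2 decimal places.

1.96

Rounding to 6 decimal places leaves the longitude within ±5e-07° of the true value.
Error at 22.3° = 5e-07° × 110574 × cos 22.3° ≈ 0.055287 × 0.9252 = 0.051152 m.
At 61.81°: 5e-07° × 110574 × cos 61.81° = 5e-07 × 110574 × 0.4724 ≈ 0.026117 m.
Ratio: 0.051152 / 0.026117 = cos 22.3° / cos 61.81° ≈ 1.9585.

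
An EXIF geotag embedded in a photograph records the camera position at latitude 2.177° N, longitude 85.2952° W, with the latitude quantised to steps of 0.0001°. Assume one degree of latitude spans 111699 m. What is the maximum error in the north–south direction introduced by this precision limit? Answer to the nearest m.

With a 0.0001° grid the true value lies within half a step, ±0.0001°/2 = ±5e-05°, of the stored one.
North–south distance: 5e-05° × 111699 m/° = 5.58495 m.

6 m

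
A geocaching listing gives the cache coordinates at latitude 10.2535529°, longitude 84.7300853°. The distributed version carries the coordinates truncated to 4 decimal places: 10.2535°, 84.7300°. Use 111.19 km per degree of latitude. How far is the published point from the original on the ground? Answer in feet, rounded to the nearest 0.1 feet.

The latitude changed by +0.0000529° and the longitude by +0.0000853°.
N–S: 0.0000529° × 111190 m/° = 5.88195 m.
E–W at 10.2535°: 0.0000853° × 111190 × cos 10.2535° = 0.0000853 × 111190 × 0.9840 ≈ 9.33304 m.
Distance: √(5.88195² + 9.33304²) ≈ 11.0319 m.
In feet: 11.0319 m ÷ 0.3048 ≈ 36.194 ft.

36.2 feet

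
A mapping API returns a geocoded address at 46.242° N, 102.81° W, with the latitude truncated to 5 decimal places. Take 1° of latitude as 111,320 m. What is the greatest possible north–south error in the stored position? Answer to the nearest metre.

Truncating at 5 decimal places can drop up to a full unit in the last place, so the latitude may be off by as much as 1e-05°.
So the N–S error is at most 1e-05 × 111320 = 1.1132 m.

1 metres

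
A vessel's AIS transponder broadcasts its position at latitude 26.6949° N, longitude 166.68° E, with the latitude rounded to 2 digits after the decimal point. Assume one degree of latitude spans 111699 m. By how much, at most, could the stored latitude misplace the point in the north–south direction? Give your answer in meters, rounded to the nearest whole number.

Rounding to 2 decimal places leaves the latitude within ±0.005° of the true value.
North–south distance: 0.005° × 111699 m/° = 558.495 m.

558 meters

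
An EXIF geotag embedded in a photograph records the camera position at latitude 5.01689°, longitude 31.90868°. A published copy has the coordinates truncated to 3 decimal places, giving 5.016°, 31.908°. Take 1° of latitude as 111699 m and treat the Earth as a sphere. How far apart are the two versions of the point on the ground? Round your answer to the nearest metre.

The latitude changed by +0.00089° and the longitude by +0.00068°.
North–south shift: 0.00089 × 111699 = 99.4121 m.
E–W at 5.016°: 0.00068° × 111699 × cos 5.016° = 0.00068 × 111699 × 0.9962 ≈ 75.6644 m.
Combined displacement = (99.4121² + 75.6644²)^½ ≈ 124.931 m.

125 metres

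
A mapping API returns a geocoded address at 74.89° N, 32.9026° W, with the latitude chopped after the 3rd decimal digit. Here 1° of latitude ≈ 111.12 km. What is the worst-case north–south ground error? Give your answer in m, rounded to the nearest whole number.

Truncating at 3 decimal places can drop up to a full unit in the last place, so the latitude may be off by as much as 0.001°.
Along the meridian that is 0.001° × 111120 m/° = 111.12 m.

111 m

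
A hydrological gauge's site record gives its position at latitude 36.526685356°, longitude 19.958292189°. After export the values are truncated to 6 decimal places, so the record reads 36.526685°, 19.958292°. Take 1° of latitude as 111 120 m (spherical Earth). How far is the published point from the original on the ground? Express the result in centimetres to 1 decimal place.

4.3 centimetres

Δlat = 36.526685356 − 36.526685 = +0.000000356°; Δlon = 19.958292189 − 19.958292 = +0.000000189°.
N–S: 0.000000356° × 111120 m/° = 0.0395587 m.
E–W at 36.5267°: 0.000000189° × 111120 × cos 36.5267° = 0.000000189 × 111120 × 0.8036 ≈ 0.0168765 m.
Combined displacement = (0.0395587² + 0.0168765²)^½ ≈ 0.0430082 m.
That is 0.0430082 m = 4.3008 cm.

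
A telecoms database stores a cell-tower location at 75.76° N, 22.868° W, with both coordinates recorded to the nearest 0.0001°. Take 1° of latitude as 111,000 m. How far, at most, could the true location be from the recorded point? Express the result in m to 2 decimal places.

Rounding to 4 decimal places leaves each coordinate within ±5e-05° of the true value.
Latitude error → 5e-05 × 111000 = 5.55 m along the meridian.
East–west component at 75.76°: 5e-05° × 111000 × cos 75.76° ≈ 5e-05 × 27304.2 ≈ 1.36521 m.
The two errors are perpendicular, so the maximum displacement is √(5.55² + 1.36521²) ≈ 5.71544 m.

5.72 m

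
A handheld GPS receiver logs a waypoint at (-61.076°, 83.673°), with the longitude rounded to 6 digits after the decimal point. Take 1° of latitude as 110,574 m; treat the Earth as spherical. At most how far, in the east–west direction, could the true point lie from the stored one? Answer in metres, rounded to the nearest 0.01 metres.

Rounding to 6 decimal places leaves the longitude within ±5e-07° of the true value.
At latitude 61.076° a degree of longitude spans 110574 m × cos 61.076° = 110574 × 0.4836 ≈ 53479 m.
East–west error: 5e-07° × 53479 m/° ≈ 0.0267395 m.

0.03 metres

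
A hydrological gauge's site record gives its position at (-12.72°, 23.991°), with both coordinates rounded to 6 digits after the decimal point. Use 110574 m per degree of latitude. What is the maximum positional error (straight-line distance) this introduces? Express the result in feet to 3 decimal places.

Rounding to 6 decimal places leaves each coordinate within ±5e-07° of the true value.
N–S: 5e-07° × 110574 m/° = 0.055287 m.
East–west component at 12.72°: 5e-07° × 110574 × cos 12.72° ≈ 5e-07 × 107860 ≈ 0.0539301 m.
Worst case both components are at the extreme and orthogonal: √(0.055287² + 0.0539301²) ≈ 0.0772341 m.
In feet: 0.0772341 m ÷ 0.3048 ≈ 0.25339 ft.

0.253 feet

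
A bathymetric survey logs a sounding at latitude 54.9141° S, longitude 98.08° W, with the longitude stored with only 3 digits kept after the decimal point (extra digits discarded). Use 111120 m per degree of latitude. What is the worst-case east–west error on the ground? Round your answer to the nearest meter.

Truncating at 3 decimal places can drop up to a full unit in the last place, so the longitude may be off by as much as 0.001°.
Parallels shrink by cos φ, so at 54.9141° a degree of longitude is 111120 × 0.5748 ≈ 63872.2 m.
East–west error: 0.001° × 63872.2 m/° ≈ 63.8722 m.

64 meters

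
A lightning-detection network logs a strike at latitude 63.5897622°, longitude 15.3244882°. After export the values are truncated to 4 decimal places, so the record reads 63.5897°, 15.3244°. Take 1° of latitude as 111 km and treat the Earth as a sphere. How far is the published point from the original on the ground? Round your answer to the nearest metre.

Δlat = 63.5897622 − 63.5897 = +0.0000622°; Δlon = 15.3244882 − 15.3244 = +0.0000882°.
North–south shift: 0.0000622 × 111000 = 6.9042 m.
East–west at this latitude: 0.0000882° × 111000 × cos 63.5897° ≈ 0.0000882 × 49372.4 = 4.35464 m.
Combined displacement = (6.9042² + 4.35464²)^½ ≈ 8.16278 m.

8 metres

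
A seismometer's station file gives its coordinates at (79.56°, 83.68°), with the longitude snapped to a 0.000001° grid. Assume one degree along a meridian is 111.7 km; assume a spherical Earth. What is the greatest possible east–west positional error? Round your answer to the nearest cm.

1 cm

With a 0.000001° grid the true value lies within half a step, ±0.000001°/2 = ±5e-07°, of the stored one.
Parallels shrink by cos φ, so at 79.56° a degree of longitude is 111700 × 0.1812 ≈ 20240.7 m.
East–west error: 5e-07° × 20240.7 m/° ≈ 0.0101203 m.
That is 0.0101203 m = 1.012 cm.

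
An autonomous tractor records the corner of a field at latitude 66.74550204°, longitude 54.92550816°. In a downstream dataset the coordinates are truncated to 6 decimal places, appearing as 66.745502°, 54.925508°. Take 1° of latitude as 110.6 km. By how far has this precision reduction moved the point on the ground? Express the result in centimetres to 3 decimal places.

Δlat = 66.74550204 − 66.745502 = +0.00000004°; Δlon = 54.92550816 − 54.925508 = +0.00000016°.
North–south shift: 0.00000004 × 110600 = 0.004424 m.
E–W at 66.7455°: 0.00000016° × 110600 × cos 66.7455° = 0.00000016 × 110600 × 0.3948 ≈ 0.00698666 m.
Hypotenuse of the two orthogonal shifts: √(0.004424² + 0.00698666²) = 0.00826954 m.
That is 0.00826954 m = 0.82695 cm.

0.827 centimetres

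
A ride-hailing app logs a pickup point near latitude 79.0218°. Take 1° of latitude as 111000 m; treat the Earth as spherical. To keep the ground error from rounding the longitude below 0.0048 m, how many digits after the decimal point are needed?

7

At 79.0218° one degree of longitude covers 111000 × cos 79.0218° ≈ 111000 × 0.1904 ≈ 21138.3 m.
With N decimal places the half-ulp bound is 0.5·10⁻ᴺ°, or 0.5·10⁻ᴺ × 21138.3 m on the ground.
Setting 10569.2 × 10⁻ᴺ ≤ 0.0048 gives 10ᴺ ≥ 2.202e+06, i.e. N ≥ 6.34.
So 7 decimal places suffice (0.00106 m); 6 would allow up to 0.0106 m.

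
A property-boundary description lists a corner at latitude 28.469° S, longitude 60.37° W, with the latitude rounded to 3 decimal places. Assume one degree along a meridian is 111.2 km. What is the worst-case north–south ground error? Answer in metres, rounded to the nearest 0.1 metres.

55.6 metres

Rounding to 3 decimal places leaves the latitude within ±0.0005° of the true value.
So the N–S error is at most 0.0005 × 111200 = 55.6 m.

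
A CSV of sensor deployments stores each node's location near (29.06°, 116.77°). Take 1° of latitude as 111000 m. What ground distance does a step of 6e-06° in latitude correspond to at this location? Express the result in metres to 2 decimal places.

Along a meridian 6e-06° is 6e-06 × 111000 = 0.666 m.

0.67 metres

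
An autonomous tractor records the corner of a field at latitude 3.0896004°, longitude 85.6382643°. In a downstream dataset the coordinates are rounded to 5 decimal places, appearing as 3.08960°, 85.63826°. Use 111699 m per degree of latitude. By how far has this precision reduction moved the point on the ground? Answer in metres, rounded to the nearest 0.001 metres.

0.482 metres

Δlat = 3.0896004 − 3.08960 = +0.0000004°; Δlon = 85.6382643 − 85.63826 = +0.0000043°.
North–south shift: 0.0000004 × 111699 = 0.0446796 m.
E–W at 3.0896°: 0.0000043° × 111699 × cos 3.0896° = 0.0000043 × 111699 × 0.9985 ≈ 0.479608 m.
Distance: √(0.0446796² + 0.479608²) ≈ 0.481684 m.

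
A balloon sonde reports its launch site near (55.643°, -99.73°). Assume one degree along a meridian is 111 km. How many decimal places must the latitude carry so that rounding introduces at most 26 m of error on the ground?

One degree of latitude covers 111000 m.
N decimal places → at most half a unit in the last place, 0.5 × 10⁻ᴺ° = 111000/2 × 10⁻ᴺ m.
Setting 55500 × 10⁻ᴺ ≤ 26 gives 10ᴺ ≥ 2135, i.e. N ≥ 3.33.
N = 3 would give 55.5 m (too coarse); N = 4 gives 5.55 m ≤ 26 m.

4 decimal places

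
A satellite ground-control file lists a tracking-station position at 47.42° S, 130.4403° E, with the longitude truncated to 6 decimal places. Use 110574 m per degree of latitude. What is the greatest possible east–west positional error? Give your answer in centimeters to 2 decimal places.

Truncating at 6 decimal places can drop up to a full unit in the last place, so the longitude may be off by as much as 1e-06°.
One degree of longitude at 47.42° is 110574 × cos 47.42° ≈ 110574 × 0.6766 = 74816.5 m.
Maximum E–W displacement: 1e-06 × 74816.5 = 0.0748165 m.
That is 0.0748165 m = 7.4816 cm.

7.48 centimeters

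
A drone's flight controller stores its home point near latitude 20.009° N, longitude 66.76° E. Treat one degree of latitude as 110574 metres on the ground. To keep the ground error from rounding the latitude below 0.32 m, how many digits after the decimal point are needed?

6 decimal places

One degree of latitude covers 110574 m.
Rounding to N decimal places gives at most 0.5 × 10⁻ᴺ degrees of error, i.e. 0.5 × 10⁻ᴺ × 110574 m.
Need 0.5 × 110574 × 10⁻ᴺ ≤ 0.32 → 10⁻ᴺ ≤ 5.788e-06, so N ≥ 5.24.
N = 5 would give 0.553 m (too coarse); N = 6 gives 0.0553 m ≤ 0.32 m.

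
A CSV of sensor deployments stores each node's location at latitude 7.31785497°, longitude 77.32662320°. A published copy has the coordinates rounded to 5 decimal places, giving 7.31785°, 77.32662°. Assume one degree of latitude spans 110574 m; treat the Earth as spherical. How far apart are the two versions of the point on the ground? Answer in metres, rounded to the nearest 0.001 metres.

Δlat = 7.31785497 − 7.31785 = +0.00000497°; Δlon = 77.32662320 − 77.32662 = +0.00000320°.
N–S: 0.00000497° × 110574 m/° = 0.549553 m.
E–W at 7.31785°: 0.00000320° × 110574 × cos 7.31785° = 0.00000320 × 110574 × 0.9919 ≈ 0.350955 m.
Distance: √(0.549553² + 0.350955²) ≈ 0.652056 m.

0.652 metres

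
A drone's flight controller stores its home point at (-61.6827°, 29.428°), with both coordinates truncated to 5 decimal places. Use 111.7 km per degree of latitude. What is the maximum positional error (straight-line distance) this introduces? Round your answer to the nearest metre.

Truncating at 5 decimal places can drop up to a full unit in the last place, so each coordinate may be off by as much as 1e-05°.
North–south component: 1e-05° × 111700 = 1.117 m.
East–west component at 61.6827°: 1e-05° × 111700 × cos 61.6827° ≈ 1e-05 × 52985.3 ≈ 0.529853 m.
Combining orthogonally: (1.117² + 0.529853²)^½ ≈ 1.2363 m.

1 metres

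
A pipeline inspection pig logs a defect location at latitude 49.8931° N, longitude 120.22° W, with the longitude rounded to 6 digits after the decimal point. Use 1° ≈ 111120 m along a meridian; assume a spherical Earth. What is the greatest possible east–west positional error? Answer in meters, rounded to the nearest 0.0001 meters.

0.0358 meters

Rounding to 6 decimal places leaves the longitude within ±5e-07° of the true value.
Parallels shrink by cos φ, so at 49.8931° a degree of longitude is 111120 × 0.6442 ≈ 71585.3 m.
East–west error: 5e-07° × 71585.3 m/° ≈ 0.0357926 m.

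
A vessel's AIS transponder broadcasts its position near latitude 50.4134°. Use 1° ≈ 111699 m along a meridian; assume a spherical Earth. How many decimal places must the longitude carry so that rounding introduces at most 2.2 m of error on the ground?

At 50.4134° one degree of longitude covers 111699 × cos 50.4134° ≈ 111699 × 0.6372 ≈ 71179.5 m.
N decimal places → at most half a unit in the last place, 0.5 × 10⁻ᴺ° = 71179.5/2 × 10⁻ᴺ m.
Need 0.5 × 71179.5 × 10⁻ᴺ ≤ 2.2 → 10⁻ᴺ ≤ 6.182e-05, so N ≥ 4.21.
At 4 places the error can reach 3.56 m, but 5 places keeps it to 0.356 m.

5 decimal places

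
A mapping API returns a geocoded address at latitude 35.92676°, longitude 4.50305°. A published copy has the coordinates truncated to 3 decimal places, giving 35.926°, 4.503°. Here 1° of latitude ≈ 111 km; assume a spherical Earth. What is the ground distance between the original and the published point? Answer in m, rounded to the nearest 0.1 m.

84.5 m

Δlat = 35.92676 − 35.926 = +0.00076°; Δlon = 4.50305 − 4.503 = +0.00005°.
N–S: 0.00076° × 111000 m/° = 84.36 m.
East–west at this latitude: 0.00005° × 111000 × cos 35.926° ≈ 0.00005 × 89885.1 = 4.49425 m.
Hypotenuse of the two orthogonal shifts: √(84.36² + 4.49425²) = 84.4796 m.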